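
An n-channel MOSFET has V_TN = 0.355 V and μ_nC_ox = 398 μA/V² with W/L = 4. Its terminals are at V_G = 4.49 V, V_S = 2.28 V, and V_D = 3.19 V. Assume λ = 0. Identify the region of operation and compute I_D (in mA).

V_GS = V_G − V_S = 4.49 − 2.28 = 2.21 V; V_DS = V_D − V_S = 3.19 − 2.28 = 0.91 V.
k_n = μ_nC_ox · (W/L) = 1.592 mA/V².
V_ov = V_GS − V_TN = 2.21 − 0.355 = 1.86 V.
Since V_DS = 0.91 V < V_ov = 1.86 V, the device is in the triode region.
I_D = k_n [V_ov · V_DS − ½ V_DS²] = 1.592 × [1.86 × 0.91 − 0.5 × 0.91²] = 2.03 mA.

Triode; I_D = 2.03 mA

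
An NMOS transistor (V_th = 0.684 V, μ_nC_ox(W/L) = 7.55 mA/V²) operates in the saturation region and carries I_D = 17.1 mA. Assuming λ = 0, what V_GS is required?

In saturation I_D = ½ k_n (V_GS − V_th)², so V_GS − V_th = √(2 I_D / k_n) = √(2 × 17.1 / 7.55) = 2.13 V.
V_GS = 0.684 + 2.13 = 2.81 V.

V_GS = 2.81 V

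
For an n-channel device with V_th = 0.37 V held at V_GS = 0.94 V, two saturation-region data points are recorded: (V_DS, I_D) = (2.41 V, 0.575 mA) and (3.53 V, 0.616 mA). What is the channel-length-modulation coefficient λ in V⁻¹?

With V_GS fixed, I_D ∝ (1 + λ V_DS) in saturation, so I_D2/I_D1 = (1 + λ V_DS2)/(1 + λ V_DS1).
0.616/0.575 = 1.071 = (1 + 3.53 λ)/(1 + 2.41 λ).
Solving: λ (I_D1 V_DS2 − I_D2 V_DS1) = I_D2 − I_D1, so λ = (0.616 − 0.575) / (0.575 × 3.53 − 0.616 × 2.41) = 0.041 / 0.545 = 0.0752 V⁻¹.

λ = 0.0752 V⁻¹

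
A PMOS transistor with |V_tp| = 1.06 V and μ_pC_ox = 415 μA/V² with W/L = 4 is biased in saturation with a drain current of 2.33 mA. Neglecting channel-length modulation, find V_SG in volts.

k_p = μ_pC_ox · (W/L) = 1.66 mA/V².
In saturation I_D = ½ k_p (V_SG − |V_tp|)², so V_SG − |V_tp| = √(2 I_D / k_p) = √(2 × 2.33 / 1.66) = 1.68 V.
V_SG = 1.06 + 1.68 = 2.74 V.

V_SG = 2.74 V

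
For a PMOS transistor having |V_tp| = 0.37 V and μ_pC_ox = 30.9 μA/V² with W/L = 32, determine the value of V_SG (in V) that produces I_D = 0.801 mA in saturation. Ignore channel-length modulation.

k_p = μ_pC_ox · (W/L) = 0.9888 mA/V².
In saturation I_D = ½ k_p (V_SG − |V_tp|)², so V_SG − |V_tp| = √(2 I_D / k_p) = √(2 × 0.801 / 0.9888) = 1.27 V.
V_SG = 0.37 + 1.27 = 1.64 V.

V_SG = 1.64 V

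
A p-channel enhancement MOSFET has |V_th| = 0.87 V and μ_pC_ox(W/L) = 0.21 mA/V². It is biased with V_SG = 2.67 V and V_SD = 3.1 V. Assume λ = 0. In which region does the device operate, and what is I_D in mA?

V_ov = V_SG − |V_th| = 2.67 − 0.87 = 1.8 V.
Since V_SD = 3.1 V ≥ V_ov = 1.8 V, the device is in saturation.
I_D = ½ k_p V_ov² = 0.5 × 0.21 × 1.8² = 0.34 mA.

Saturation; I_D = 0.340 mA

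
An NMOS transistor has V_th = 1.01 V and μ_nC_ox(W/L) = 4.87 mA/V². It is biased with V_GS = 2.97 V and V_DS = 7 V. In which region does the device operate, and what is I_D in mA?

V_ov = V_GS − V_th = 2.97 − 1.01 = 1.96 V.
Since V_DS = 7 V ≥ V_ov = 1.96 V, the device is in saturation.
I_D = ½ k_n V_ov² = 0.5 × 4.87 × 1.96² = 9.35 mA.

Saturation; I_D = 9.35 mA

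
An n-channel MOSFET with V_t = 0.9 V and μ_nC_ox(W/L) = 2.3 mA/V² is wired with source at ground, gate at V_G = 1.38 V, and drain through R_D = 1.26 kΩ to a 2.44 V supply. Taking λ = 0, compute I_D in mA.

I_D = 0.265 mA

V_GS = V_G = 1.38 V, so V_ov = 1.38 − 0.9 = 0.48 V.
Assume saturation: I_D = ½ k_n V_ov² = 0.5 × 2.3 × 0.48² = 0.265 mA, giving V_DS = V_DD − I_D R_D = 2.44 − 0.265 × 1.26 = 2.11 V.
V_DS = 2.11 V ≥ V_ov = 0.48 V, confirming saturation.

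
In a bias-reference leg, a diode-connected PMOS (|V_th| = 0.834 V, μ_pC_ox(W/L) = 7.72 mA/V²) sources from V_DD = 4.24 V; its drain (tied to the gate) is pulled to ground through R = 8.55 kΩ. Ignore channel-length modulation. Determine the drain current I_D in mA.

I_D = 0.363 mA

With gate tied to drain, V_SG = V_SD ≥ V_SG − |V_th|, so the device is in saturation.
KCL at the drain: ½ k_p (V_SG − |V_th|)² = (V_DD − V_SG)/R.
Let x = V_SG − 0.834. Then 33 x² + x − 3.406 = 0, giving x = 0.306 V (positive root), so V_SG = 1.14 V.
I_D = (V_DD − V_SG)/R = (4.24 − 1.14) / 8.55 = 0.363 mA.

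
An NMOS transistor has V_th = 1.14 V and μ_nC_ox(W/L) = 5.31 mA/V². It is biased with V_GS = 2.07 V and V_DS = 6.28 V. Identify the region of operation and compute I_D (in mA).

Saturation; I_D = 2.30 mA

V_ov = V_GS − V_th = 2.07 − 1.14 = 0.93 V.
Since V_DS = 6.28 V ≥ V_ov = 0.93 V, the device is in saturation.
I_D = ½ k_n V_ov² = 0.5 × 5.31 × 0.93² = 2.3 mA.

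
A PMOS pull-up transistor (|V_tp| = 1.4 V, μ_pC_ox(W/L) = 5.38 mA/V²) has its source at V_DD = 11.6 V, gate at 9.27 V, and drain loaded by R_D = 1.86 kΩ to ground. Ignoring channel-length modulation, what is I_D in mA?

V_SG = V_DD − V_G = 11.6 − 9.27 = 2.33 V, so V_ov = 2.33 − 1.4 = 0.93 V.
Assume saturation: I_D = ½ k_p V_ov² = 0.5 × 5.38 × 0.93² = 2.33 mA, giving V_SD = V_DD − I_D R_D = 11.6 − 2.33 × 1.86 = 7.27 V.
V_SD = 7.27 V ≥ V_ov = 0.93 V, confirming saturation.

I_D = 2.33 mA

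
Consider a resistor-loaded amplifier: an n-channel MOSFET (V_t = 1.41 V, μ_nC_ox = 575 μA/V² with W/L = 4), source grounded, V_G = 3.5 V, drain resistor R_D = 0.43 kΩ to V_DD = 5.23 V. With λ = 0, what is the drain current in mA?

V_GS = V_G = 3.5 V, so V_ov = 3.5 − 1.41 = 2.09 V.
k_n = μ_nC_ox · (W/L) = 2.3 mA/V².
Assume saturation: I_D = ½ k_n V_ov² = 0.5 × 2.3 × 2.09² = 5.02 mA, giving V_DS = V_DD − I_D R_D = 5.23 − 5.02 × 0.43 = 3.07 V.
V_DS = 3.07 V ≥ V_ov = 2.09 V, confirming saturation.

I_D = 5.02 mA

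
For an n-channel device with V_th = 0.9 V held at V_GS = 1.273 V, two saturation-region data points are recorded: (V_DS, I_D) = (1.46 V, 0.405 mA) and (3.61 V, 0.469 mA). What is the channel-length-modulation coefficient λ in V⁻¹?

With V_GS fixed, I_D ∝ (1 + λ V_DS) in saturation, so I_D2/I_D1 = (1 + λ V_DS2)/(1 + λ V_DS1).
0.469/0.405 = 1.158 = (1 + 3.61 λ)/(1 + 1.46 λ).
Solving: λ (I_D1 V_DS2 − I_D2 V_DS1) = I_D2 − I_D1, so λ = (0.469 − 0.405) / (0.405 × 3.61 − 0.469 × 1.46) = 0.064 / 0.777 = 0.0823 V⁻¹.

λ = 0.0823 V⁻¹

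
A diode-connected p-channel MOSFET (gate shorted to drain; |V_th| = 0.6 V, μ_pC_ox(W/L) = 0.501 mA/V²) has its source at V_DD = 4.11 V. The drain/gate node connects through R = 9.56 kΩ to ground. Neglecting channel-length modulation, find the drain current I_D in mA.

With gate tied to drain, V_SG = V_SD ≥ V_SG − |V_th|, so the device is in saturation.
KCL at the drain: ½ k_p (V_SG − |V_th|)² = (V_DD − V_SG)/R.
Let x = V_SG − 0.6. Then 2.39 x² + x − 3.51 = 0, giving x = 1.02 V (positive root), so V_SG = 1.62 V.
I_D = (V_DD − V_SG)/R = (4.11 − 1.62) / 9.56 = 0.26 mA.

I_D = 0.260 mA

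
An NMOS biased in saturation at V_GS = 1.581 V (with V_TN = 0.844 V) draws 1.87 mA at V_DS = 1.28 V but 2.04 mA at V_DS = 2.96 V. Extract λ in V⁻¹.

λ = 0.0581 V⁻¹

With V_GS fixed, I_D ∝ (1 + λ V_DS) in saturation, so I_D2/I_D1 = (1 + λ V_DS2)/(1 + λ V_DS1).
2.04/1.87 = 1.091 = (1 + 2.96 λ)/(1 + 1.28 λ).
Solving: λ (I_D1 V_DS2 − I_D2 V_DS1) = I_D2 − I_D1, so λ = (2.04 − 1.87) / (1.87 × 2.96 − 2.04 × 1.28) = 0.17 / 2.92 = 0.0581 V⁻¹.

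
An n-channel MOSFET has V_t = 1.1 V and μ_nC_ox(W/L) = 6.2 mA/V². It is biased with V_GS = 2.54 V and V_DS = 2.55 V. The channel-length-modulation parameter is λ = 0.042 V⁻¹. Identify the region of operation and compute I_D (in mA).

V_ov = V_GS − V_t = 2.54 − 1.1 = 1.44 V.
Since V_DS = 2.55 V ≥ V_ov = 1.44 V, the device is in saturation.
I_D = ½ k_n V_ov² (1 + λ V_DS) = 0.5 × 6.2 × 1.44² × (1 + 0.042 × 2.55) = 7.12 mA.

Saturation; I_D = 7.12 mA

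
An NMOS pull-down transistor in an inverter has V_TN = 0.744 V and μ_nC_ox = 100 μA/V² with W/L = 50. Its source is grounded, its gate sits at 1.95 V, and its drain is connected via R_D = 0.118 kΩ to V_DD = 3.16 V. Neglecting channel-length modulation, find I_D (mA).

V_GS = V_G = 1.95 V, so V_ov = 1.95 − 0.744 = 1.21 V.
k_n = μ_nC_ox · (W/L) = 5 mA/V².
Assume saturation: I_D = ½ k_n V_ov² = 0.5 × 5 × 1.21² = 3.64 mA, giving V_DS = V_DD − I_D R_D = 3.16 − 3.64 × 0.118 = 2.73 V.
V_DS = 2.73 V ≥ V_ov = 1.21 V, confirming saturation.

I_D = 3.64 mA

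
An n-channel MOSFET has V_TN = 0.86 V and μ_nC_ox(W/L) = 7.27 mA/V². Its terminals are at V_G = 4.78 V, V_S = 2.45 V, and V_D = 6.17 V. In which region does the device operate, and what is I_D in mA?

V_GS = V_G − V_S = 4.78 − 2.45 = 2.33 V; V_DS = V_D − V_S = 6.17 − 2.45 = 3.72 V.
V_ov = V_GS − V_TN = 2.33 − 0.86 = 1.47 V.
Since V_DS = 3.72 V ≥ V_ov = 1.47 V, the device is in saturation.
I_D = ½ k_n V_ov² = 0.5 × 7.27 × 1.47² = 7.85 mA.

Saturation; I_D = 7.85 mA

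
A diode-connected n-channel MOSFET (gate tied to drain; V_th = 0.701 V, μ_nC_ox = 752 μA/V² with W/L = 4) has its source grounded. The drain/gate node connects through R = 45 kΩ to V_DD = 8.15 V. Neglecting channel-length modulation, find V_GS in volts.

With gate tied to drain, V_GS = V_DS ≥ V_GS − V_th, so the device is in saturation.
k_n = μ_nC_ox · (W/L) = 3.008 mA/V².
KCL at the drain: ½ k_n (V_GS − V_th)² = (V_DD − V_GS)/R.
Let x = V_GS − 0.701. Then 67.7 x² + x − 7.449 = 0, giving x = 0.324 V (positive root), so V_GS = 1.03 V.
I_D = (V_DD − V_GS)/R = (8.15 − 1.03) / 45 = 0.158 mA.

V_GS = 1.03 V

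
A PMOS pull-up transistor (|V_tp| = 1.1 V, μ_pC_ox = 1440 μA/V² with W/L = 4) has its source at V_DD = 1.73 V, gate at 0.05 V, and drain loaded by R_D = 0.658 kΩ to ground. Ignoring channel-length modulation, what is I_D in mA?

V_SG = V_DD − V_G = 1.73 − 0.05 = 1.68 V, so V_ov = 1.68 − 1.1 = 0.58 V.
k_p = μ_pC_ox · (W/L) = 5.76 mA/V².
Assume saturation: I_D = ½ k_p V_ov² = 0.5 × 5.76 × 0.58² = 0.969 mA, giving V_SD = V_DD − I_D R_D = 1.73 − 0.969 × 0.658 = 1.09 V.
V_SD = 1.09 V ≥ V_ov = 0.58 V, confirming saturation.

I_D = 0.969 mA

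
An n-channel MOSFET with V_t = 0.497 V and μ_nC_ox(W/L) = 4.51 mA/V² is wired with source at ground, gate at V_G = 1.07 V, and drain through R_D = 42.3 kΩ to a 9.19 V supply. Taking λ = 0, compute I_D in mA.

V_GS = V_G = 1.07 V, so V_ov = 1.07 − 0.497 = 0.573 V.
Assume saturation: I_D = ½ k_n V_ov² = 0.5 × 4.51 × 0.573² = 0.74 mA, giving V_DS = V_DD − I_D R_D = 9.19 − 0.74 × 42.3 = -22.1 V.
But -22.1 V < V_ov = 0.573 V, so the device is actually in triode.
In triode I_D = k_n[V_ov V_DS − ½ V_DS²] and I_D = (V_DD − V_DS)/R_D. Equating: 95.4 V_DS² − 110.3 V_DS + 9.19 = 0, giving V_DS = 0.0904 V (the root below V_ov).
I_D = (9.19 − 0.0904) / 42.3 = 0.215 mA.

I_D = 0.215 mA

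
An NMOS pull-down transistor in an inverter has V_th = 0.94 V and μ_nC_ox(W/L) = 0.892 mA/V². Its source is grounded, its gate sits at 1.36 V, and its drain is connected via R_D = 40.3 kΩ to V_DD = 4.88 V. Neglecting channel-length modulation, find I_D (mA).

V_GS = V_G = 1.36 V, so V_ov = 1.36 − 0.94 = 0.42 V.
Assume saturation: I_D = ½ k_n V_ov² = 0.5 × 0.892 × 0.42² = 0.0787 mA, giving V_DS = V_DD − I_D R_D = 4.88 − 0.0787 × 40.3 = 1.71 V.
V_DS = 1.71 V ≥ V_ov = 0.42 V, confirming saturation.

I_D = 0.0787 mA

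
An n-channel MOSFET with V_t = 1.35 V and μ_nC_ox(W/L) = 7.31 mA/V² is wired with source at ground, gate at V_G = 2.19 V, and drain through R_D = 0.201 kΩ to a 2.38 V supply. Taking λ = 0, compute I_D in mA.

V_GS = V_G = 2.19 V, so V_ov = 2.19 − 1.35 = 0.84 V.
Assume saturation: I_D = ½ k_n V_ov² = 0.5 × 7.31 × 0.84² = 2.58 mA, giving V_DS = V_DD − I_D R_D = 2.38 − 2.58 × 0.201 = 1.86 V.
V_DS = 1.86 V ≥ V_ov = 0.84 V, confirming saturation.

I_D = 2.58 mA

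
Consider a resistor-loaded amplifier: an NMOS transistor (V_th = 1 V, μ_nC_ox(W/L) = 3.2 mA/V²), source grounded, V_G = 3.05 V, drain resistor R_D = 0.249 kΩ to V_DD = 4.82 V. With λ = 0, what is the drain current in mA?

I_D = 6.72 mA

V_GS = V_G = 3.05 V, so V_ov = 3.05 − 1 = 2.05 V.
Assume saturation: I_D = ½ k_n V_ov² = 0.5 × 3.2 × 2.05² = 6.72 mA, giving V_DS = V_DD − I_D R_D = 4.82 − 6.72 × 0.249 = 3.15 V.
V_DS = 3.15 V ≥ V_ov = 2.05 V, confirming saturation.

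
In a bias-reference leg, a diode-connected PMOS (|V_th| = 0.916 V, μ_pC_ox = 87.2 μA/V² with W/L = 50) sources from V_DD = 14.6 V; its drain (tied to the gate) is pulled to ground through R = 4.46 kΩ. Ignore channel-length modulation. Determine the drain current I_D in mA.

I_D = 2.81 mA

With gate tied to drain, V_SG = V_SD ≥ V_SG − |V_th|, so the device is in saturation.
k_p = μ_pC_ox · (W/L) = 4.36 mA/V².
KCL at the drain: ½ k_p (V_SG − |V_th|)² = (V_DD − V_SG)/R.
Let x = V_SG − 0.916. Then 9.72 x² + x − 13.68 = 0, giving x = 1.14 V (positive root), so V_SG = 2.05 V.
I_D = (V_DD − V_SG)/R = (14.6 − 2.05) / 4.46 = 2.81 mA.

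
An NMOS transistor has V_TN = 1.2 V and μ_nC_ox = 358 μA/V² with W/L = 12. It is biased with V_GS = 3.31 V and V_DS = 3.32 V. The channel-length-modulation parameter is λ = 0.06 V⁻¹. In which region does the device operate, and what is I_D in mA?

Saturation; I_D = 11.5 mA

k_n = μ_nC_ox · (W/L) = 4.296 mA/V².
V_ov = V_GS − V_TN = 3.31 − 1.2 = 2.11 V.
Since V_DS = 3.32 V ≥ V_ov = 2.11 V, the device is in saturation.
I_D = ½ k_n V_ov² (1 + λ V_DS) = 0.5 × 4.296 × 2.11² × (1 + 0.06 × 3.32) = 11.5 mA.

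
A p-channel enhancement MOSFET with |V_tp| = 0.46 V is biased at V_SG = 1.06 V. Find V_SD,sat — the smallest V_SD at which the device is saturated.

The boundary between triode and saturation is V_SD = V_SG − |V_tp| = V_ov.
V_ov = 1.06 − 0.46 = 0.6 V.

V_SD,sat = 0.600 V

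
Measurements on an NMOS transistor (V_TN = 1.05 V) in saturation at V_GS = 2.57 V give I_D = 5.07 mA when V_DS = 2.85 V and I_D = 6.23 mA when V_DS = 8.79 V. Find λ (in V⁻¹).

λ = 0.0433 V⁻¹

With V_GS fixed, I_D ∝ (1 + λ V_DS) in saturation, so I_D2/I_D1 = (1 + λ V_DS2)/(1 + λ V_DS1).
6.23/5.07 = 1.229 = (1 + 8.79 λ)/(1 + 2.85 λ).
Solving: λ (I_D1 V_DS2 − I_D2 V_DS1) = I_D2 − I_D1, so λ = (6.23 − 5.07) / (5.07 × 8.79 − 6.23 × 2.85) = 1.16 / 26.8 = 0.0433 V⁻¹.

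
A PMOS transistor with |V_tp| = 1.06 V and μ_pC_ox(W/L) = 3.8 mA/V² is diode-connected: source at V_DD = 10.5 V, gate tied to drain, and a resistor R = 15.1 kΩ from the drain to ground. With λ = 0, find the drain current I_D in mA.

I_D = 0.588 mA

With gate tied to drain, V_SG = V_SD ≥ V_SG − |V_tp|, so the device is in saturation.
KCL at the drain: ½ k_p (V_SG − |V_tp|)² = (V_DD − V_SG)/R.
Let x = V_SG − 1.06. Then 28.7 x² + x − 9.44 = 0, giving x = 0.556 V (positive root), so V_SG = 1.62 V.
I_D = (V_DD − V_SG)/R = (10.5 − 1.62) / 15.1 = 0.588 mA.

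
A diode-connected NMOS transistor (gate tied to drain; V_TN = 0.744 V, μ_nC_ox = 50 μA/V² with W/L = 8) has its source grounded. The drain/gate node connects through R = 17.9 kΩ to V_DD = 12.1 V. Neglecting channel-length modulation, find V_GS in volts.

V_GS = 2.39 V

With gate tied to drain, V_GS = V_DS ≥ V_GS − V_TN, so the device is in saturation.
k_n = μ_nC_ox · (W/L) = 0.4 mA/V².
KCL at the drain: ½ k_n (V_GS − V_TN)² = (V_DD − V_GS)/R.
Let x = V_GS − 0.744. Then 3.58 x² + x − 11.36 = 0, giving x = 1.65 V (positive root), so V_GS = 2.39 V.
I_D = (V_DD − V_GS)/R = (12.1 − 2.39) / 17.9 = 0.542 mA.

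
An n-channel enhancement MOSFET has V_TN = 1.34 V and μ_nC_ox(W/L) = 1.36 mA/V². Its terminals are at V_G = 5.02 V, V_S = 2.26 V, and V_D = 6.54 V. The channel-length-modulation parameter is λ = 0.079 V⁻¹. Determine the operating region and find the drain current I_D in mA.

Saturation; I_D = 1.83 mA

V_GS = V_G − V_S = 5.02 − 2.26 = 2.76 V; V_DS = V_D − V_S = 6.54 − 2.26 = 4.28 V.
V_ov = V_GS − V_TN = 2.76 − 1.34 = 1.42 V.
Since V_DS = 4.28 V ≥ V_ov = 1.42 V, the device is in saturation.
I_D = ½ k_n V_ov² (1 + λ V_DS) = 0.5 × 1.36 × 1.42² × (1 + 0.079 × 4.28) = 1.83 mA.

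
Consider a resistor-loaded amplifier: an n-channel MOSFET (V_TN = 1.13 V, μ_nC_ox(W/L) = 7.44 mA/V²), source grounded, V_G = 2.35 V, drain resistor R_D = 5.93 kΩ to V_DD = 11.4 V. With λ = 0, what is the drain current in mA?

I_D = 1.88 mA

V_GS = V_G = 2.35 V, so V_ov = 2.35 − 1.13 = 1.22 V.
Assume saturation: I_D = ½ k_n V_ov² = 0.5 × 7.44 × 1.22² = 5.54 mA, giving V_DS = V_DD − I_D R_D = 11.4 − 5.54 × 5.93 = -21.4 V.
But -21.4 V < V_ov = 1.22 V, so the device is actually in triode.
In triode I_D = k_n[V_ov V_DS − ½ V_DS²] and I_D = (V_DD − V_DS)/R_D. Equating: 22.1 V_DS² − 54.83 V_DS + 11.4 = 0, giving V_DS = 0.229 V (the root below V_ov).
I_D = (11.4 − 0.229) / 5.93 = 1.88 mA.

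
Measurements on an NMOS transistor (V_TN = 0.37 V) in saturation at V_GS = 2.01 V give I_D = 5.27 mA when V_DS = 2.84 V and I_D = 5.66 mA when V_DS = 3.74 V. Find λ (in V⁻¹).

With V_GS fixed, I_D ∝ (1 + λ V_DS) in saturation, so I_D2/I_D1 = (1 + λ V_DS2)/(1 + λ V_DS1).
5.66/5.27 = 1.074 = (1 + 3.74 λ)/(1 + 2.84 λ).
Solving: λ (I_D1 V_DS2 − I_D2 V_DS1) = I_D2 − I_D1, so λ = (5.66 − 5.27) / (5.27 × 3.74 − 5.66 × 2.84) = 0.39 / 3.64 = 0.107 V⁻¹.

λ = 0.107 V⁻¹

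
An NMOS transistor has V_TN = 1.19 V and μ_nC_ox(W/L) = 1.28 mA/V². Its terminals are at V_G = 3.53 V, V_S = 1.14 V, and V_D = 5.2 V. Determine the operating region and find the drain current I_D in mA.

Saturation; I_D = 0.922 mA

V_GS = V_G − V_S = 3.53 − 1.14 = 2.39 V; V_DS = V_D − V_S = 5.2 − 1.14 = 4.06 V.
V_ov = V_GS − V_TN = 2.39 − 1.19 = 1.2 V.
Since V_DS = 4.06 V ≥ V_ov = 1.2 V, the device is in saturation.
I_D = ½ k_n V_ov² = 0.5 × 1.28 × 1.2² = 0.922 mA.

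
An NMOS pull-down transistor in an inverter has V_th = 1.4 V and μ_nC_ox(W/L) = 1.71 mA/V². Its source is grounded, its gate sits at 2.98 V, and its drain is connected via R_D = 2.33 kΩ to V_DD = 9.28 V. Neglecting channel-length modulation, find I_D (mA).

I_D = 2.13 mA

V_GS = V_G = 2.98 V, so V_ov = 2.98 − 1.4 = 1.58 V.
Assume saturation: I_D = ½ k_n V_ov² = 0.5 × 1.71 × 1.58² = 2.13 mA, giving V_DS = V_DD − I_D R_D = 9.28 − 2.13 × 2.33 = 4.31 V.
V_DS = 4.31 V ≥ V_ov = 1.58 V, confirming saturation.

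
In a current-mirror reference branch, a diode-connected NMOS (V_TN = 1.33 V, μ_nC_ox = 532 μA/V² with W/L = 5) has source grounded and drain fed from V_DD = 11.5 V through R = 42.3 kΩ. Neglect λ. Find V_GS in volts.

V_GS = 1.75 V

With gate tied to drain, V_GS = V_DS ≥ V_GS − V_TN, so the device is in saturation.
k_n = μ_nC_ox · (W/L) = 2.66 mA/V².
KCL at the drain: ½ k_n (V_GS − V_TN)² = (V_DD − V_GS)/R.
Let x = V_GS − 1.33. Then 56.3 x² + x − 10.17 = 0, giving x = 0.416 V (positive root), so V_GS = 1.75 V.
I_D = (V_DD − V_GS)/R = (11.5 − 1.75) / 42.3 = 0.231 mA.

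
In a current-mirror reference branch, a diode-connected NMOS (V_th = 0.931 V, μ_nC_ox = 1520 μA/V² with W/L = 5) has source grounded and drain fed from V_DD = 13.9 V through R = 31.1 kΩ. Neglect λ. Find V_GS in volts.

V_GS = 1.26 V

With gate tied to drain, V_GS = V_DS ≥ V_GS − V_th, so the device is in saturation.
k_n = μ_nC_ox · (W/L) = 7.6 mA/V².
KCL at the drain: ½ k_n (V_GS − V_th)² = (V_DD − V_GS)/R.
Let x = V_GS − 0.931. Then 118 x² + x − 12.97 = 0, giving x = 0.327 V (positive root), so V_GS = 1.26 V.
I_D = (V_DD − V_GS)/R = (13.9 − 1.26) / 31.1 = 0.406 mA.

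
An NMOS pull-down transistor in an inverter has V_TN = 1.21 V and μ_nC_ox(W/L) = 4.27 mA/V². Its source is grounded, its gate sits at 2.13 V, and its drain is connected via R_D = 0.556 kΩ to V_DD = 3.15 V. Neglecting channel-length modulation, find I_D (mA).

I_D = 1.81 mA

V_GS = V_G = 2.13 V, so V_ov = 2.13 − 1.21 = 0.92 V.
Assume saturation: I_D = ½ k_n V_ov² = 0.5 × 4.27 × 0.92² = 1.81 mA, giving V_DS = V_DD − I_D R_D = 3.15 − 1.81 × 0.556 = 2.15 V.
V_DS = 2.15 V ≥ V_ov = 0.92 V, confirming saturation.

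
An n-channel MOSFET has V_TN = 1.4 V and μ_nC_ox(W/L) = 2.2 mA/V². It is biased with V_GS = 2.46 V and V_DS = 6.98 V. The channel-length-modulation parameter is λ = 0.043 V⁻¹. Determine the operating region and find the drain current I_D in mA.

V_ov = V_GS − V_TN = 2.46 − 1.4 = 1.06 V.
Since V_DS = 6.98 V ≥ V_ov = 1.06 V, the device is in saturation.
I_D = ½ k_n V_ov² (1 + λ V_DS) = 0.5 × 2.2 × 1.06² × (1 + 0.043 × 6.98) = 1.61 mA.

Saturation; I_D = 1.61 mA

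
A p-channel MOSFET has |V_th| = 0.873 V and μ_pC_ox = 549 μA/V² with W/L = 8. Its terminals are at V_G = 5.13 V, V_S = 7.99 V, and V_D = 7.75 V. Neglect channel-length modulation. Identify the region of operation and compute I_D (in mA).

V_SG = V_S − V_G = 7.99 − 5.13 = 2.86 V; V_SD = V_S − V_D = 7.99 − 7.75 = 0.24 V.
k_p = μ_pC_ox · (W/L) = 4.392 mA/V².
V_ov = V_SG − |V_th| = 2.86 − 0.873 = 1.99 V.
Since V_SD = 0.24 V < V_ov = 1.99 V, the device is in the triode region.
I_D = k_p [V_ov · V_SD − ½ V_SD²] = 4.392 × [1.99 × 0.24 − 0.5 × 0.24²] = 1.97 mA.

Triode; I_D = 1.97 mA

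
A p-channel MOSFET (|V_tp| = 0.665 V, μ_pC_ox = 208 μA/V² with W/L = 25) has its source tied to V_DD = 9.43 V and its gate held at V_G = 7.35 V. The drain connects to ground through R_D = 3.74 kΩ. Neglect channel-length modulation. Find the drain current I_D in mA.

I_D = 2.42 mA

V_SG = V_DD − V_G = 9.43 − 7.35 = 2.08 V, so V_ov = 2.08 − 0.665 = 1.42 V.
k_p = μ_pC_ox · (W/L) = 5.2 mA/V².
Assume saturation: I_D = ½ k_p V_ov² = 0.5 × 5.2 × 1.42² = 5.21 mA, giving V_SD = V_DD − I_D R_D = 9.43 − 5.21 × 3.74 = -10 V.
But -10 V < V_ov = 1.42 V, so the device is actually in triode.
In triode I_D = k_p[V_ov V_SD − ½ V_SD²] and I_D = (V_DD − V_SD)/R_D. Equating: 9.72 V_SD² − 28.52 V_SD + 9.43 = 0, giving V_SD = 0.38 V (the root below V_ov).
I_D = (9.43 − 0.38) / 3.74 = 2.42 mA.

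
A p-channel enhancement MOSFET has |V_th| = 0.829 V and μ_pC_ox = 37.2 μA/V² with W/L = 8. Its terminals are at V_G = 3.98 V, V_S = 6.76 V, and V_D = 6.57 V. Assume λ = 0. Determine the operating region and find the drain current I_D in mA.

V_SG = V_S − V_G = 6.76 − 3.98 = 2.78 V; V_SD = V_S − V_D = 6.76 − 6.57 = 0.19 V.
k_p = μ_pC_ox · (W/L) = 0.2976 mA/V².
V_ov = V_SG − |V_th| = 2.78 − 0.829 = 1.95 V.
Since V_SD = 0.19 V < V_ov = 1.95 V, the device is in the triode region.
I_D = k_p [V_ov · V_SD − ½ V_SD²] = 0.2976 × [1.95 × 0.19 − 0.5 × 0.19²] = 0.105 mA.

Triode; I_D = 0.105 mA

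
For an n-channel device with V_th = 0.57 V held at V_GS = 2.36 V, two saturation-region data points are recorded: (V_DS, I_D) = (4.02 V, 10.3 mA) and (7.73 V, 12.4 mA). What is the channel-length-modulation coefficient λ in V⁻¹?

λ = 0.0705 V⁻¹

With V_GS fixed, I_D ∝ (1 + λ V_DS) in saturation, so I_D2/I_D1 = (1 + λ V_DS2)/(1 + λ V_DS1).
12.4/10.3 = 1.204 = (1 + 7.73 λ)/(1 + 4.02 λ).
Solving: λ (I_D1 V_DS2 − I_D2 V_DS1) = I_D2 − I_D1, so λ = (12.4 − 10.3) / (10.3 × 7.73 − 12.4 × 4.02) = 2.1 / 29.8 = 0.0705 V⁻¹.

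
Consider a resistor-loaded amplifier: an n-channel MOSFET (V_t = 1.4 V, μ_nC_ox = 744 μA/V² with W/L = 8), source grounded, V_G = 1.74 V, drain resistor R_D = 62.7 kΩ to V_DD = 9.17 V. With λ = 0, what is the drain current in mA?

I_D = 0.145 mA

V_GS = V_G = 1.74 V, so V_ov = 1.74 − 1.4 = 0.34 V.
k_n = μ_nC_ox · (W/L) = 5.952 mA/V².
Assume saturation: I_D = ½ k_n V_ov² = 0.5 × 5.952 × 0.34² = 0.344 mA, giving V_DS = V_DD − I_D R_D = 9.17 − 0.344 × 62.7 = -12.4 V.
But -12.4 V < V_ov = 0.34 V, so the device is actually in triode.
In triode I_D = k_n[V_ov V_DS − ½ V_DS²] and I_D = (V_DD − V_DS)/R_D. Equating: 187 V_DS² − 127.9 V_DS + 9.17 = 0, giving V_DS = 0.0814 V (the root below V_ov).
I_D = (9.17 − 0.0814) / 62.7 = 0.145 mA.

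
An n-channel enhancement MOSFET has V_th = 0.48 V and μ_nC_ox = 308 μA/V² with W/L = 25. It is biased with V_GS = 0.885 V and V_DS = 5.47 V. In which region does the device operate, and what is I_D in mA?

Saturation; I_D = 0.631 mA

k_n = μ_nC_ox · (W/L) = 7.7 mA/V².
V_ov = V_GS − V_th = 0.885 − 0.48 = 0.405 V.
Since V_DS = 5.47 V ≥ V_ov = 0.405 V, the device is in saturation.
I_D = ½ k_n V_ov² = 0.5 × 7.7 × 0.405² = 0.631 mA.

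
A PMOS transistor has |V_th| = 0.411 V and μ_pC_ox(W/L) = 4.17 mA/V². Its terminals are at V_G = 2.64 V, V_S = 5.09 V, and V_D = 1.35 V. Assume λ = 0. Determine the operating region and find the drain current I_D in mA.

V_SG = V_S − V_G = 5.09 − 2.64 = 2.45 V; V_SD = V_S − V_D = 5.09 − 1.35 = 3.74 V.
V_ov = V_SG − |V_th| = 2.45 − 0.411 = 2.04 V.
Since V_SD = 3.74 V ≥ V_ov = 2.04 V, the device is in saturation.
I_D = ½ k_p V_ov² = 0.5 × 4.17 × 2.04² = 8.67 mA.

Saturation; I_D = 8.67 mA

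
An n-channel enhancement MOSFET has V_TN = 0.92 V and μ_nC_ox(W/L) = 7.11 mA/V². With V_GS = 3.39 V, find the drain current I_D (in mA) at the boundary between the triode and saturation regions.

I_D = 21.7 mA

At the boundary V_DS = V_ov = V_GS − V_TN = 3.39 − 0.92 = 2.47 V.
I_D = ½ k_n V_ov² = 0.5 × 7.11 × 2.47² = 21.7 mA.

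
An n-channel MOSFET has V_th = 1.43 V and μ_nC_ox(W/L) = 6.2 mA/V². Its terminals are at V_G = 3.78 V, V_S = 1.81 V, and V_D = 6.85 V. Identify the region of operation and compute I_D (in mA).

Saturation; I_D = 0.904 mA

V_GS = V_G − V_S = 3.78 − 1.81 = 1.97 V; V_DS = V_D − V_S = 6.85 − 1.81 = 5.04 V.
V_ov = V_GS − V_th = 1.97 − 1.43 = 0.54 V.
Since V_DS = 5.04 V ≥ V_ov = 0.54 V, the device is in saturation.
I_D = ½ k_n V_ov² = 0.5 × 6.2 × 0.54² = 0.904 mA.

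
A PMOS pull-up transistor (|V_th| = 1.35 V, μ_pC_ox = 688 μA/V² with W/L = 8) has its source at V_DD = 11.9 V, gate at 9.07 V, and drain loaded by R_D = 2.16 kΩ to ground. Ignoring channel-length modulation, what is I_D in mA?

V_SG = V_DD − V_G = 11.9 − 9.07 = 2.83 V, so V_ov = 2.83 − 1.35 = 1.48 V.
k_p = μ_pC_ox · (W/L) = 5.504 mA/V².
Assume saturation: I_D = ½ k_p V_ov² = 0.5 × 5.504 × 1.48² = 6.03 mA, giving V_SD = V_DD − I_D R_D = 11.9 − 6.03 × 2.16 = -1.12 V.
But -1.12 V < V_ov = 1.48 V, so the device is actually in triode.
In triode I_D = k_p[V_ov V_SD − ½ V_SD²] and I_D = (V_DD − V_SD)/R_D. Equating: 5.94 V_SD² − 18.6 V_SD + 11.9 = 0, giving V_SD = 0.897 V (the root below V_ov).
I_D = (11.9 − 0.897) / 2.16 = 5.09 mA.

I_D = 5.09 mA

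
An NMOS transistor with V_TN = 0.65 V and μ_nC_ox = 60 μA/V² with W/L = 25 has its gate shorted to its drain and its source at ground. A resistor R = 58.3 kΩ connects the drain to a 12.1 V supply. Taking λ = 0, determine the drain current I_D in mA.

With gate tied to drain, V_GS = V_DS ≥ V_GS − V_TN, so the device is in saturation.
k_n = μ_nC_ox · (W/L) = 1.5 mA/V².
KCL at the drain: ½ k_n (V_GS − V_TN)² = (V_DD − V_GS)/R.
Let x = V_GS − 0.65. Then 43.7 x² + x − 11.45 = 0, giving x = 0.5 V (positive root), so V_GS = 1.15 V.
I_D = (V_DD − V_GS)/R = (12.1 − 1.15) / 58.3 = 0.188 mA.

I_D = 0.188 mA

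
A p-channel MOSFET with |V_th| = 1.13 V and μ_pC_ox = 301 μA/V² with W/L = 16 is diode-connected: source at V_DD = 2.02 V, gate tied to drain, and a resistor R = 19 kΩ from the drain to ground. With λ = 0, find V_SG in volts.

V_SG = 1.26 V

With gate tied to drain, V_SG = V_SD ≥ V_SG − |V_th|, so the device is in saturation.
k_p = μ_pC_ox · (W/L) = 4.816 mA/V².
KCL at the drain: ½ k_p (V_SG − |V_th|)² = (V_DD − V_SG)/R.
Let x = V_SG − 1.13. Then 45.8 x² + x − 0.89 = 0, giving x = 0.129 V (positive root), so V_SG = 1.26 V.
I_D = (V_DD − V_SG)/R = (2.02 − 1.26) / 19 = 0.0401 mA.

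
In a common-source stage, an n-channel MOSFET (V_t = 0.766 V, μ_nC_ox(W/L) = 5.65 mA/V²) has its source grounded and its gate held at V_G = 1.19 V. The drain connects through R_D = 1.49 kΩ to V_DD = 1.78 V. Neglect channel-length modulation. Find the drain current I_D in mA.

I_D = 0.508 mA

V_GS = V_G = 1.19 V, so V_ov = 1.19 − 0.766 = 0.424 V.
Assume saturation: I_D = ½ k_n V_ov² = 0.5 × 5.65 × 0.424² = 0.508 mA, giving V_DS = V_DD − I_D R_D = 1.78 − 0.508 × 1.49 = 1.02 V.
V_DS = 1.02 V ≥ V_ov = 0.424 V, confirming saturation.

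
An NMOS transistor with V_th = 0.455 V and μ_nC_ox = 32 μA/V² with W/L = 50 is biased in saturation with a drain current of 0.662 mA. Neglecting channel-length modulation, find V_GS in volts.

k_n = μ_nC_ox · (W/L) = 1.6 mA/V².
In saturation I_D = ½ k_n (V_GS − V_th)², so V_GS − V_th = √(2 I_D / k_n) = √(2 × 0.662 / 1.6) = 0.91 V.
V_GS = 0.455 + 0.91 = 1.36 V.

V_GS = 1.36 V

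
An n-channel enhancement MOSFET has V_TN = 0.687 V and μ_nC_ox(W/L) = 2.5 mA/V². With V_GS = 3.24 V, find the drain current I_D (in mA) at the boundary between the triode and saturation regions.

At the boundary V_DS = V_ov = V_GS − V_TN = 3.24 − 0.687 = 2.55 V.
I_D = ½ k_n V_ov² = 0.5 × 2.5 × 2.55² = 8.15 mA.

I_D = 8.15 mA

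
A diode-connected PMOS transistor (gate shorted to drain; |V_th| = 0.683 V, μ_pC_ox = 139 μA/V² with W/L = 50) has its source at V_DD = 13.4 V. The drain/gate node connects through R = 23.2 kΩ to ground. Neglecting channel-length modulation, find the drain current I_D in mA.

With gate tied to drain, V_SG = V_SD ≥ V_SG − |V_th|, so the device is in saturation.
k_p = μ_pC_ox · (W/L) = 6.95 mA/V².
KCL at the drain: ½ k_p (V_SG − |V_th|)² = (V_DD − V_SG)/R.
Let x = V_SG − 0.683. Then 80.6 x² + x − 12.72 = 0, giving x = 0.391 V (positive root), so V_SG = 1.07 V.
I_D = (V_DD − V_SG)/R = (13.4 − 1.07) / 23.2 = 0.531 mA.

I_D = 0.531 mA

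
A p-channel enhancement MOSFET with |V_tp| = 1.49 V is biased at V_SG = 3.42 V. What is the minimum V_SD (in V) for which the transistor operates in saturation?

The boundary between triode and saturation is V_SD = V_SG − |V_tp| = V_ov.
V_ov = 3.42 − 1.49 = 1.93 V.

V_SD,sat = 1.93 V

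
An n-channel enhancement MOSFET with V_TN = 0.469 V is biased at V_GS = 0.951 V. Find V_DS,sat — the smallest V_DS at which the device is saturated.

The boundary between triode and saturation is V_DS = V_GS − V_TN = V_ov.
V_ov = 0.951 − 0.469 = 0.482 V.

V_DS,sat = 0.482 V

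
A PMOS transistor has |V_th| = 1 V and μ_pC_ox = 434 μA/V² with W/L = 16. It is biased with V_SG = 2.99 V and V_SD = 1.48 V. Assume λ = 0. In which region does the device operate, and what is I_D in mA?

Triode; I_D = 12.8 mA

k_p = μ_pC_ox · (W/L) = 6.944 mA/V².
V_ov = V_SG − |V_th| = 2.99 − 1 = 1.99 V.
Since V_SD = 1.48 V < V_ov = 1.99 V, the device is in the triode region.
I_D = k_p [V_ov · V_SD − ½ V_SD²] = 6.944 × [1.99 × 1.48 − 0.5 × 1.48²] = 12.8 mA.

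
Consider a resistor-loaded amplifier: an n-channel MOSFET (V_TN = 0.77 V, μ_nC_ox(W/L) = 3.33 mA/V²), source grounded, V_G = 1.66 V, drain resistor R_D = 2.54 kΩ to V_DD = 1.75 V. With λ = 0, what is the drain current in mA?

V_GS = V_G = 1.66 V, so V_ov = 1.66 − 0.77 = 0.89 V.
Assume saturation: I_D = ½ k_n V_ov² = 0.5 × 3.33 × 0.89² = 1.32 mA, giving V_DS = V_DD − I_D R_D = 1.75 − 1.32 × 2.54 = -1.6 V.
But -1.6 V < V_ov = 0.89 V, so the device is actually in triode.
In triode I_D = k_n[V_ov V_DS − ½ V_DS²] and I_D = (V_DD − V_DS)/R_D. Equating: 4.23 V_DS² − 8.528 V_DS + 1.75 = 0, giving V_DS = 0.232 V (the root below V_ov).
I_D = (1.75 − 0.232) / 2.54 = 0.598 mA.

I_D = 0.598 mA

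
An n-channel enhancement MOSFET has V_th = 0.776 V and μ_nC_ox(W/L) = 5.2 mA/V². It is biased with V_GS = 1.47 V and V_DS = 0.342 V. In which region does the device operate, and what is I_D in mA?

Triode; I_D = 0.930 mA

V_ov = V_GS − V_th = 1.47 − 0.776 = 0.694 V.
Since V_DS = 0.342 V < V_ov = 0.694 V, the device is in the triode region.
I_D = k_n [V_ov · V_DS − ½ V_DS²] = 5.2 × [0.694 × 0.342 − 0.5 × 0.342²] = 0.93 mA.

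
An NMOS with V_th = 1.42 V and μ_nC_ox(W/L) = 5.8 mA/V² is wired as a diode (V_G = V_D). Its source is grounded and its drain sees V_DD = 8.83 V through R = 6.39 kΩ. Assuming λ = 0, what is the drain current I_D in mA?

With gate tied to drain, V_GS = V_DS ≥ V_GS − V_th, so the device is in saturation.
KCL at the drain: ½ k_n (V_GS − V_th)² = (V_DD − V_GS)/R.
Let x = V_GS − 1.42. Then 18.5 x² + x − 7.41 = 0, giving x = 0.606 V (positive root), so V_GS = 2.03 V.
I_D = (V_DD − V_GS)/R = (8.83 − 2.03) / 6.39 = 1.06 mA.

I_D = 1.06 mA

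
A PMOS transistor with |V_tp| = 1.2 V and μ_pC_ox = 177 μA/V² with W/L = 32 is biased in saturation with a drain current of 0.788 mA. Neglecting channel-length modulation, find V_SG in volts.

k_p = μ_pC_ox · (W/L) = 5.664 mA/V².
In saturation I_D = ½ k_p (V_SG − |V_tp|)², so V_SG − |V_tp| = √(2 I_D / k_p) = √(2 × 0.788 / 5.664) = 0.527 V.
V_SG = 1.2 + 0.527 = 1.73 V.

V_SG = 1.73 V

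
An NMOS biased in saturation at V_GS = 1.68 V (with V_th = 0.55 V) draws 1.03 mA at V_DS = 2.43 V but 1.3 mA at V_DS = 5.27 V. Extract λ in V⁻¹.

λ = 0.119 V⁻¹

With V_GS fixed, I_D ∝ (1 + λ V_DS) in saturation, so I_D2/I_D1 = (1 + λ V_DS2)/(1 + λ V_DS1).
1.3/1.03 = 1.262 = (1 + 5.27 λ)/(1 + 2.43 λ).
Solving: λ (I_D1 V_DS2 − I_D2 V_DS1) = I_D2 − I_D1, so λ = (1.3 − 1.03) / (1.03 × 5.27 − 1.3 × 2.43) = 0.27 / 2.27 = 0.119 V⁻¹.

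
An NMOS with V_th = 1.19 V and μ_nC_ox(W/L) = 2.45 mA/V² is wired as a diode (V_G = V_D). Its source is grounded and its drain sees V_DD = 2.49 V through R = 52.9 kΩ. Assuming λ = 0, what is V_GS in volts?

V_GS = 1.32 V

With gate tied to drain, V_GS = V_DS ≥ V_GS − V_th, so the device is in saturation.
KCL at the drain: ½ k_n (V_GS − V_th)² = (V_DD − V_GS)/R.
Let x = V_GS − 1.19. Then 64.8 x² + x − 1.3 = 0, giving x = 0.134 V (positive root), so V_GS = 1.32 V.
I_D = (V_DD − V_GS)/R = (2.49 − 1.32) / 52.9 = 0.022 mA.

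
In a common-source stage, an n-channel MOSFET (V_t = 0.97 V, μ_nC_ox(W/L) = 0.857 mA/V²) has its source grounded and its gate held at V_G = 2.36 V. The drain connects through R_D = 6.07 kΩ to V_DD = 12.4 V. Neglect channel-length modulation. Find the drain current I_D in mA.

I_D = 0.828 mA

V_GS = V_G = 2.36 V, so V_ov = 2.36 − 0.97 = 1.39 V.
Assume saturation: I_D = ½ k_n V_ov² = 0.5 × 0.857 × 1.39² = 0.828 mA, giving V_DS = V_DD − I_D R_D = 12.4 − 0.828 × 6.07 = 7.37 V.
V_DS = 7.37 V ≥ V_ov = 1.39 V, confirming saturation.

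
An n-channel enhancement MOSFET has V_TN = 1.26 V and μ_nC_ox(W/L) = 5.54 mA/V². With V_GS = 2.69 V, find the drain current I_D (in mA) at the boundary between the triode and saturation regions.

At the boundary V_DS = V_ov = V_GS − V_TN = 2.69 − 1.26 = 1.43 V.
I_D = ½ k_n V_ov² = 0.5 × 5.54 × 1.43² = 5.66 mA.

I_D = 5.66 mA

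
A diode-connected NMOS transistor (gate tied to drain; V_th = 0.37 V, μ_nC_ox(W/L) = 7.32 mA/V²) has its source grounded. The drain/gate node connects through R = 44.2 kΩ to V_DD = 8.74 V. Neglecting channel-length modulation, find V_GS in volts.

With gate tied to drain, V_GS = V_DS ≥ V_GS − V_th, so the device is in saturation.
KCL at the drain: ½ k_n (V_GS − V_th)² = (V_DD − V_GS)/R.
Let x = V_GS − 0.37. Then 162 x² + x − 8.37 = 0, giving x = 0.224 V (positive root), so V_GS = 0.594 V.
I_D = (V_DD − V_GS)/R = (8.74 − 0.594) / 44.2 = 0.184 mA.

V_GS = 0.594 V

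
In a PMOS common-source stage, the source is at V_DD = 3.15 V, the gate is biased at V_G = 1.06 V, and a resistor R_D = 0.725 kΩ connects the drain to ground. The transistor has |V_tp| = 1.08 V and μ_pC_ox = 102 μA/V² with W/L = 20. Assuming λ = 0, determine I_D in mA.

I_D = 1.04 mA

V_SG = V_DD − V_G = 3.15 − 1.06 = 2.09 V, so V_ov = 2.09 − 1.08 = 1.01 V.
k_p = μ_pC_ox · (W/L) = 2.04 mA/V².
Assume saturation: I_D = ½ k_p V_ov² = 0.5 × 2.04 × 1.01² = 1.04 mA, giving V_SD = V_DD − I_D R_D = 3.15 − 1.04 × 0.725 = 2.4 V.
V_SD = 2.4 V ≥ V_ov = 1.01 V, confirming saturation.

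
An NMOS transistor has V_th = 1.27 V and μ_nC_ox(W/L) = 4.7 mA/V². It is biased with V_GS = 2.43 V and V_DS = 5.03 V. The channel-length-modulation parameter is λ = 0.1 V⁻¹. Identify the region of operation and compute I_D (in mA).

Saturation; I_D = 4.75 mA

V_ov = V_GS − V_th = 2.43 − 1.27 = 1.16 V.
Since V_DS = 5.03 V ≥ V_ov = 1.16 V, the device is in saturation.
I_D = ½ k_n V_ov² (1 + λ V_DS) = 0.5 × 4.7 × 1.16² × (1 + 0.1 × 5.03) = 4.75 mA.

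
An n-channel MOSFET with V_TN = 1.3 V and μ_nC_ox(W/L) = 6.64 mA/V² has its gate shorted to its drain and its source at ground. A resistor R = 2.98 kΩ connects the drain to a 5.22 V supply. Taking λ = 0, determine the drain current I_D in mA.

I_D = 1.12 mA

With gate tied to drain, V_GS = V_DS ≥ V_GS − V_TN, so the device is in saturation.
KCL at the drain: ½ k_n (V_GS − V_TN)² = (V_DD − V_GS)/R.
Let x = V_GS − 1.3. Then 9.89 x² + x − 3.92 = 0, giving x = 0.581 V (positive root), so V_GS = 1.88 V.
I_D = (V_DD − V_GS)/R = (5.22 − 1.88) / 2.98 = 1.12 mA.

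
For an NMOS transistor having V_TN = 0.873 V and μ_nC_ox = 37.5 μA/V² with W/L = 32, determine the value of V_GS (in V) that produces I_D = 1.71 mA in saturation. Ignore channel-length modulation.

k_n = μ_nC_ox · (W/L) = 1.2 mA/V².
In saturation I_D = ½ k_n (V_GS − V_TN)², so V_GS − V_TN = √(2 I_D / k_n) = √(2 × 1.71 / 1.2) = 1.69 V.
V_GS = 0.873 + 1.69 = 2.56 V.

V_GS = 2.56 V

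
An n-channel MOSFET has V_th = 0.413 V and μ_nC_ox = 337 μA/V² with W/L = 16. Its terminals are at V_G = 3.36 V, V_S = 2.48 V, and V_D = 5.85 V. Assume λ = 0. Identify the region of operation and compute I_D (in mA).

Saturation; I_D = 0.588 mA

V_GS = V_G − V_S = 3.36 − 2.48 = 0.88 V; V_DS = V_D − V_S = 5.85 − 2.48 = 3.37 V.
k_n = μ_nC_ox · (W/L) = 5.392 mA/V².
V_ov = V_GS − V_th = 0.88 − 0.413 = 0.467 V.
Since V_DS = 3.37 V ≥ V_ov = 0.467 V, the device is in saturation.
I_D = ½ k_n V_ov² = 0.5 × 5.392 × 0.467² = 0.588 mA.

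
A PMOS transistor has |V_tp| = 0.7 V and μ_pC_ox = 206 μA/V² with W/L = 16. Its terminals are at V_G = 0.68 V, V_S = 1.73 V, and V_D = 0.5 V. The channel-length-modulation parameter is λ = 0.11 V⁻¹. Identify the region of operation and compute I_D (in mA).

V_SG = V_S − V_G = 1.73 − 0.68 = 1.05 V; V_SD = V_S − V_D = 1.73 − 0.5 = 1.23 V.
k_p = μ_pC_ox · (W/L) = 3.296 mA/V².
V_ov = V_SG − |V_tp| = 1.05 − 0.7 = 0.35 V.
Since V_SD = 1.23 V ≥ V_ov = 0.35 V, the device is in saturation.
I_D = ½ k_p V_ov² (1 + λ V_SD) = 0.5 × 3.296 × 0.35² × (1 + 0.11 × 1.23) = 0.229 mA.

Saturation; I_D = 0.229 mA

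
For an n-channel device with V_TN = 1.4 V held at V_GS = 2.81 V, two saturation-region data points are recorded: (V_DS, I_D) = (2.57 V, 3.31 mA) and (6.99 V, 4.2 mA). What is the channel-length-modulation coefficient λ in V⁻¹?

λ = 0.0721 V⁻¹

With V_GS fixed, I_D ∝ (1 + λ V_DS) in saturation, so I_D2/I_D1 = (1 + λ V_DS2)/(1 + λ V_DS1).
4.2/3.31 = 1.269 = (1 + 6.99 λ)/(1 + 2.57 λ).
Solving: λ (I_D1 V_DS2 − I_D2 V_DS1) = I_D2 − I_D1, so λ = (4.2 − 3.31) / (3.31 × 6.99 − 4.2 × 2.57) = 0.89 / 12.3 = 0.0721 V⁻¹.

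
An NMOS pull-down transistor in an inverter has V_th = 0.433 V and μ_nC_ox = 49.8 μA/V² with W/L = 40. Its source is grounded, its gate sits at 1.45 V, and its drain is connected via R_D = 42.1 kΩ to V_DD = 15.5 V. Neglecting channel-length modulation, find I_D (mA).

I_D = 0.363 mA

V_GS = V_G = 1.45 V, so V_ov = 1.45 − 0.433 = 1.02 V.
k_n = μ_nC_ox · (W/L) = 1.992 mA/V².
Assume saturation: I_D = ½ k_n V_ov² = 0.5 × 1.992 × 1.02² = 1.03 mA, giving V_DS = V_DD − I_D R_D = 15.5 − 1.03 × 42.1 = -27.9 V.
But -27.9 V < V_ov = 1.02 V, so the device is actually in triode.
In triode I_D = k_n[V_ov V_DS − ½ V_DS²] and I_D = (V_DD − V_DS)/R_D. Equating: 41.9 V_DS² − 86.29 V_DS + 15.5 = 0, giving V_DS = 0.199 V (the root below V_ov).
I_D = (15.5 − 0.199) / 42.1 = 0.363 mA.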